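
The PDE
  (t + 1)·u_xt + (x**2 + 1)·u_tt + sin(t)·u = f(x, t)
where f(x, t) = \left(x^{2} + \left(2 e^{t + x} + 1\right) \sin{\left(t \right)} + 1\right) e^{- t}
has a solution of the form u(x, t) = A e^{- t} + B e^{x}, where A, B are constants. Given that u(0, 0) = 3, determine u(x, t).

Substitute the ansatz u = A e^{- t} + B e^{x} into the left-hand side.
Derivatives of the ansatz:
  u_xt = 0
  u_tt = A e^{- t}
Term by term:
  (t + 1)·u_xt = 0
  (x**2 + 1)·u_tt = A x^{2} e^{- t} + A e^{- t}
  sin(t)·u = A e^{- t} \sin{\left(t \right)} + B e^{x} \sin{\left(t \right)}
So the left-hand side equals
  A x^{2} e^{- t} + A e^{- t} \sin{\left(t \right)} + A e^{- t} + B e^{x} \sin{\left(t \right)}
This must equal f(x, t) identically; expanded, f = x^{2} e^{- t} + 2 e^{x} \sin{\left(t \right)} + e^{- t} \sin{\left(t \right)} + e^{- t}.
Matching coefficients of the independent functions:
  [x^{2} e^{- t}, e^{- t} \sin{\left(t \right)}, e^{- t}]:  A = 1
  [e^{x} \sin{\left(t \right)}]:  B = 2
Solving: A = 1, B = 2.
Check against the point condition:
  u(0, 0) = 3  ⟹  A + B = 3  ✓
Hence u(x, t) = 2 e^{x} + e^{- t}.

Answer: u(x, t) = 2 e^{x} + e^{- t}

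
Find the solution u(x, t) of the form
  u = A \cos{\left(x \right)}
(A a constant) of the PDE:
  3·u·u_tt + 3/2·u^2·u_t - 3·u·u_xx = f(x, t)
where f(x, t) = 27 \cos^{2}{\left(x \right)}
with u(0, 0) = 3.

Substitute the ansatz u = A \cos{\left(x \right)} into the left-hand side.
Derivatives of the ansatz:
  u_tt = 0
  u_t = 0
  u_xx = - A \cos{\left(x \right)}
Term by term:
  3·u·u_tt = 0
  3/2·u^2·u_t = 0
  -3·u·u_xx = 3 A^{2} \cos^{2}{\left(x \right)}
So the left-hand side equals
  3 A^{2} \cos^{2}{\left(x \right)}
This must equal f(x, t) = 27 \cos^{2}{\left(x \right)} identically.
Matching coefficients of the independent functions:
  [\cos^{2}{\left(x \right)}]:  3 A^{2} = 27
These equations allow (A) = (-3) or (3).
Impose the point condition(s):
  u(0, 0) = 3  ⟹  A = 3
Only A = 3 satisfies everything.
Hence u(x, t) = 3 \cos{\left(x \right)}.

Answer: u(x, t) = 3 \cos{\left(x \right)}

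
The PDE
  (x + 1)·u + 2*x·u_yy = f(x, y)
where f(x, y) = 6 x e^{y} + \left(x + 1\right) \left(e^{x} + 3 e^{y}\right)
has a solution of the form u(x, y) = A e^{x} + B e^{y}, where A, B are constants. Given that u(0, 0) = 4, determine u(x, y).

Substitute the ansatz u = A e^{x} + B e^{y} into the left-hand side.
Derivatives of the ansatz:
  u_yy = B e^{y}
Term by term:
  (x + 1)·u = A x e^{x} + A e^{x} + B x e^{y} + B e^{y}
  2*x·u_yy = 2 B x e^{y}
So the left-hand side equals
  A x e^{x} + A e^{x} + 3 B x e^{y} + B e^{y}
This must equal f(x, y) identically; expanded, f = x e^{x} + 9 x e^{y} + e^{x} + 3 e^{y}.
Matching coefficients of the independent functions:
  [x e^{x}, e^{x}]:  A = 1
  [x e^{y}]:  3 B = 9
  [e^{y}]:  B = 3
Solving: A = 1, B = 3.
Check against the point condition:
  u(0, 0) = 4  ⟹  A + B = 4  ✓
Hence u(x, y) = e^{x} + 3 e^{y}.

Answer: u(x, y) = e^{x} + 3 e^{y}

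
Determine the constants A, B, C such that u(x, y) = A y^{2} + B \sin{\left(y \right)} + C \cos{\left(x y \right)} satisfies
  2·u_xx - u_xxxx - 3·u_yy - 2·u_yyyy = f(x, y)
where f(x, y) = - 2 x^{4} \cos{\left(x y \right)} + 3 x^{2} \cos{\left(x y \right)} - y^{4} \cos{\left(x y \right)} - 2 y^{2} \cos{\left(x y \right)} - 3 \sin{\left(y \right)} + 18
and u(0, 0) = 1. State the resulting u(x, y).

Answer: u(x, y) = - 3 y^{2} - 3 \sin{\left(y \right)} + \cos{\left(x y \right)}

Derivation:
Substitute the ansatz u = A y^{2} + B \sin{\left(y \right)} + C \cos{\left(x y \right)} into the left-hand side.
Derivatives of the ansatz:
  u_xx = - C y^{2} \cos{\left(x y \right)}
  u_xxxx = C y^{4} \cos{\left(x y \right)}
  u_yy = 2 A - B \sin{\left(y \right)} - C x^{2} \cos{\left(x y \right)}
  u_yyyy = B \sin{\left(y \right)} + C x^{4} \cos{\left(x y \right)}
Term by term:
  2·u_xx = - 2 C y^{2} \cos{\left(x y \right)}
  -u_xxxx = - C y^{4} \cos{\left(x y \right)}
  -3·u_yy = - 6 A + 3 B \sin{\left(y \right)} + 3 C x^{2} \cos{\left(x y \right)}
  -2·u_yyyy = - 2 B \sin{\left(y \right)} - 2 C x^{4} \cos{\left(x y \right)}
So the left-hand side equals
  - 6 A + B \sin{\left(y \right)} - 2 C x^{4} \cos{\left(x y \right)} + 3 C x^{2} \cos{\left(x y \right)} - C y^{4} \cos{\left(x y \right)} - 2 C y^{2} \cos{\left(x y \right)}
This must equal f(x, y) = - 2 x^{4} \cos{\left(x y \right)} + 3 x^{2} \cos{\left(x y \right)} - y^{4} \cos{\left(x y \right)} - 2 y^{2} \cos{\left(x y \right)} - 3 \sin{\left(y \right)} + 18 identically.
Matching coefficients of the independent functions:
  [constant term]:  - 6 A = 18
  [x^{2} \cos{\left(x y \right)}]:  3 C = 3
  [x^{4} \cos{\left(x y \right)}, y^{2} \cos{\left(x y \right)}]:  - 2 C = -2
  [y^{4} \cos{\left(x y \right)}]:  - C = -1
  [\sin{\left(y \right)}]:  B = -3
Solving: A = -3, B = -3, C = 1.
Check against the point condition:
  u(0, 0) = 1  ⟹  C = 1  ✓
Hence u(x, y) = - 3 y^{2} - 3 \sin{\left(y \right)} + \cos{\left(x y \right)}.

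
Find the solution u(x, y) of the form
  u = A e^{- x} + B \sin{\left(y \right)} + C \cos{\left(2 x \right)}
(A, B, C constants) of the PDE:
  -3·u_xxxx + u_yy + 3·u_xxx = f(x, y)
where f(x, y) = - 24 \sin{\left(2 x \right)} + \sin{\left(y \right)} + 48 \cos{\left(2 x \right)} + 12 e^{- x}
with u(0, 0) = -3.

Answer: u(x, y) = - \sin{\left(y \right)} - \cos{\left(2 x \right)} - 2 e^{- x}

Derivation:
Substitute the ansatz u = A e^{- x} + B \sin{\left(y \right)} + C \cos{\left(2 x \right)} into the left-hand side.
Derivatives of the ansatz:
  u_xxxx = A e^{- x} + 16 C \cos{\left(2 x \right)}
  u_yy = - B \sin{\left(y \right)}
  u_xxx = - A e^{- x} + 8 C \sin{\left(2 x \right)}
Term by term:
  -3·u_xxxx = - 3 A e^{- x} - 48 C \cos{\left(2 x \right)}
  u_yy = - B \sin{\left(y \right)}
  3·u_xxx = - 3 A e^{- x} + 24 C \sin{\left(2 x \right)}
So the left-hand side equals
  - 6 A e^{- x} - B \sin{\left(y \right)} + 24 C \sin{\left(2 x \right)} - 48 C \cos{\left(2 x \right)}
This must equal f(x, y) = - 24 \sin{\left(2 x \right)} + \sin{\left(y \right)} + 48 \cos{\left(2 x \right)} + 12 e^{- x} identically.
Matching coefficients of the independent functions:
  [e^{- x}]:  - 6 A = 12
  [\sin{\left(2 x \right)}]:  24 C = -24
  [\sin{\left(y \right)}]:  - B = 1
  [\cos{\left(2 x \right)}]:  - 48 C = 48
Solving: A = -2, B = -1, C = -1.
Check against the point condition:
  u(0, 0) = -3  ⟹  A + C = -3  ✓
Hence u(x, y) = - \sin{\left(y \right)} - \cos{\left(2 x \right)} - 2 e^{- x}.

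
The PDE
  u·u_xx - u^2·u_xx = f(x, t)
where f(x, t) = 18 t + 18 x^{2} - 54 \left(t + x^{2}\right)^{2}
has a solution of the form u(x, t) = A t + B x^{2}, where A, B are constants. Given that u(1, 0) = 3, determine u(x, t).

Substitute the ansatz u = A t + B x^{2} into the left-hand side.
Derivatives of the ansatz:
  u_xx = 2 B
Term by term:
  u·u_xx = 2 A B t + 2 B^{2} x^{2}
  -u^2·u_xx = - 2 A^{2} B t^{2} - 4 A B^{2} t x^{2} - 2 B^{3} x^{4}
So the left-hand side equals
  - 2 A^{2} B t^{2} - 4 A B^{2} t x^{2} + 2 A B t - 2 B^{3} x^{4} + 2 B^{2} x^{2}
This must equal f(x, t) identically; expanded, f = - 54 t^{2} - 108 t x^{2} + 18 t - 54 x^{4} + 18 x^{2}.
Matching coefficients of the independent functions:
  [t]:  2 A B = 18
  [t^{2}]:  - 2 A^{2} B = -54
  [x^{2}]:  2 B^{2} = 18
  [x^{4}]:  - 2 B^{3} = -54
  [t x^{2}]:  - 4 A B^{2} = -108
Solving: A = 3, B = 3.
Check against the point condition:
  u(1, 0) = 3  ⟹  B = 3  ✓
Hence u(x, t) = 3 t + 3 x^{2}.

Answer: u(x, t) = 3 t + 3 x^{2}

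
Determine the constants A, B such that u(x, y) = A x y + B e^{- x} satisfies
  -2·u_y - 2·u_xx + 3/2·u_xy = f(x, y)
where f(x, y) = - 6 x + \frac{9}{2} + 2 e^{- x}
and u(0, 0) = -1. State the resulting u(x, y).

Substitute the ansatz u = A x y + B e^{- x} into the left-hand side.
Derivatives of the ansatz:
  u_y = A x
  u_xx = B e^{- x}
  u_xy = A
Term by term:
  -2·u_y = - 2 A x
  -2·u_xx = - 2 B e^{- x}
  3/2·u_xy = \frac{3 A}{2}
So the left-hand side equals
  - 2 A x + \frac{3 A}{2} - 2 B e^{- x}
This must equal f(x, y) = - 6 x + \frac{9}{2} + 2 e^{- x} identically.
Matching coefficients of the independent functions:
  [constant term]:  \frac{3 A}{2} = \frac{9}{2}
  [x]:  - 2 A = -6
  [e^{- x}]:  - 2 B = 2
Solving: A = 3, B = -1.
Check against the point condition:
  u(0, 0) = -1  ⟹  B = -1  ✓
Hence u(x, y) = 3 x y - e^{- x}.

Answer: u(x, y) = 3 x y - e^{- x}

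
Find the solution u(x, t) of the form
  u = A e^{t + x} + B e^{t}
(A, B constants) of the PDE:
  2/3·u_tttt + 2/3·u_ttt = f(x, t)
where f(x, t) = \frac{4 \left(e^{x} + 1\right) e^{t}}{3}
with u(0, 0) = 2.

Substitute the ansatz u = A e^{t + x} + B e^{t} into the left-hand side.
Derivatives of the ansatz:
  u_tttt = A e^{t} e^{x} + B e^{t}
  u_ttt = A e^{t} e^{x} + B e^{t}
Term by term:
  2/3·u_tttt = \frac{2 A e^{t} e^{x}}{3} + \frac{2 B e^{t}}{3}
  2/3·u_ttt = \frac{2 A e^{t} e^{x}}{3} + \frac{2 B e^{t}}{3}
So the left-hand side equals
  \frac{4 A e^{t} e^{x}}{3} + \frac{4 B e^{t}}{3}
This must equal f(x, t) identically; expanded, f = \frac{4 e^{t} e^{x}}{3} + \frac{4 e^{t}}{3}.
Matching coefficients of the independent functions:
  [e^{t} e^{x}]:  \frac{4 A}{3} = \frac{4}{3}
  [e^{t}]:  \frac{4 B}{3} = \frac{4}{3}
Solving: A = 1, B = 1.
Check against the point condition:
  u(0, 0) = 2  ⟹  A + B = 2  ✓
Hence u(x, t) = e^{t} + e^{t + x}.

Answer: u(x, t) = e^{t} + e^{t + x}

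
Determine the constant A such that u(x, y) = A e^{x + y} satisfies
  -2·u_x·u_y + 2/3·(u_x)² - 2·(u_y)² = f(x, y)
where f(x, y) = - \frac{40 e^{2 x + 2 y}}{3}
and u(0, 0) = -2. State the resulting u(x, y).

Substitute the ansatz u = A e^{x + y} into the left-hand side.
Derivatives of the ansatz:
  u_x = A e^{x} e^{y}
  u_y = A e^{x} e^{y}
Term by term:
  -2·u_x·u_y = - 2 A^{2} e^{2 x} e^{2 y}
  2/3·(u_x)² = \frac{2 A^{2} e^{2 x} e^{2 y}}{3}
  -2·(u_y)² = - 2 A^{2} e^{2 x} e^{2 y}
So the left-hand side equals
  - \frac{10 A^{2} e^{2 x} e^{2 y}}{3}
This must equal f(x, y) identically; expanded, f = - \frac{40 e^{2 x} e^{2 y}}{3}.
Matching coefficients of the independent functions:
  [e^{2 x} e^{2 y}]:  - \frac{10 A^{2}}{3} = - \frac{40}{3}
These equations allow (A) = (-2) or (2).
Impose the point condition(s):
  u(0, 0) = -2  ⟹  A = -2
Only A = -2 satisfies everything.
Hence u(x, y) = - 2 e^{x + y}.

Answer: u(x, y) = - 2 e^{x + y}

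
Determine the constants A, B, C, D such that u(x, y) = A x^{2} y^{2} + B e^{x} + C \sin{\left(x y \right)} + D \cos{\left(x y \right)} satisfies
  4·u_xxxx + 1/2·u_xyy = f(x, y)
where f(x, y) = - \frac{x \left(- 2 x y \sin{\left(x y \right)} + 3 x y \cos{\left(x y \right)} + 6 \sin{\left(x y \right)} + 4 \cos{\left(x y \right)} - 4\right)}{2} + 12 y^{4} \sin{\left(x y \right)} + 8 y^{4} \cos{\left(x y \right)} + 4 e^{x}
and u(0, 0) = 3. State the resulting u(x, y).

Substitute the ansatz u = A x^{2} y^{2} + B e^{x} + C \sin{\left(x y \right)} + D \cos{\left(x y \right)} into the left-hand side.
Derivatives of the ansatz:
  u_xxxx = B e^{x} + C y^{4} \sin{\left(x y \right)} + D y^{4} \cos{\left(x y \right)}
  u_xyy = 4 A x - C x^{2} y \cos{\left(x y \right)} - 2 C x \sin{\left(x y \right)} + D x^{2} y \sin{\left(x y \right)} - 2 D x \cos{\left(x y \right)}
Term by term:
  4·u_xxxx = 4 B e^{x} + 4 C y^{4} \sin{\left(x y \right)} + 4 D y^{4} \cos{\left(x y \right)}
  1/2·u_xyy = 2 A x - \frac{C x^{2} y \cos{\left(x y \right)}}{2} - C x \sin{\left(x y \right)} + \frac{D x^{2} y \sin{\left(x y \right)}}{2} - D x \cos{\left(x y \right)}
So the left-hand side equals
  2 A x + 4 B e^{x} - \frac{C x^{2} y \cos{\left(x y \right)}}{2} - C x \sin{\left(x y \right)} + 4 C y^{4} \sin{\left(x y \right)} + \frac{D x^{2} y \sin{\left(x y \right)}}{2} - D x \cos{\left(x y \right)} + 4 D y^{4} \cos{\left(x y \right)}
This must equal f(x, y) identically; expanded, f = x^{2} y \sin{\left(x y \right)} - \frac{3 x^{2} y \cos{\left(x y \right)}}{2} - 3 x \sin{\left(x y \right)} - 2 x \cos{\left(x y \right)} + 2 x + 12 y^{4} \sin{\left(x y \right)} + 8 y^{4} \cos{\left(x y \right)} + 4 e^{x}.
Matching coefficients of the independent functions:
  [x]:  2 A = 2
  [x \sin{\left(x y \right)}]:  - C = -3
  [x \cos{\left(x y \right)}]:  - D = -2
  [y^{4} \sin{\left(x y \right)}]:  4 C = 12
  [y^{4} \cos{\left(x y \right)}]:  4 D = 8
  [x^{2} y \sin{\left(x y \right)}]:  \frac{D}{2} = 1
  [x^{2} y \cos{\left(x y \right)}]:  - \frac{C}{2} = - \frac{3}{2}
  [e^{x}]:  4 B = 4
Solving: A = 1, B = 1, C = 3, D = 2.
Check against the point condition:
  u(0, 0) = 3  ⟹  B + D = 3  ✓
Hence u(x, y) = x^{2} y^{2} + e^{x} + 3 \sin{\left(x y \right)} + 2 \cos{\left(x y \right)}.

Answer: u(x, y) = x^{2} y^{2} + e^{x} + 3 \sin{\left(x y \right)} + 2 \cos{\left(x y \right)}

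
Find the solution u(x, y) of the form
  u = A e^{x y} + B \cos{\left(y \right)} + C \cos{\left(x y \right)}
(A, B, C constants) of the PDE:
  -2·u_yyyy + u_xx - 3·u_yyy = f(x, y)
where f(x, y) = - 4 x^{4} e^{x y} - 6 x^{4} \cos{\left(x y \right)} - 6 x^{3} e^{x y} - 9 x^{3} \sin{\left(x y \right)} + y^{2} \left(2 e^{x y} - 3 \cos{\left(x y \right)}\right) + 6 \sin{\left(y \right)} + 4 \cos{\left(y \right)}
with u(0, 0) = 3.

Substitute the ansatz u = A e^{x y} + B \cos{\left(y \right)} + C \cos{\left(x y \right)} into the left-hand side.
Derivatives of the ansatz:
  u_yyyy = A x^{4} e^{x y} + B \cos{\left(y \right)} + C x^{4} \cos{\left(x y \right)}
  u_xx = A y^{2} e^{x y} - C y^{2} \cos{\left(x y \right)}
  u_yyy = A x^{3} e^{x y} + B \sin{\left(y \right)} + C x^{3} \sin{\left(x y \right)}
Term by term:
  -2·u_yyyy = - 2 A x^{4} e^{x y} - 2 B \cos{\left(y \right)} - 2 C x^{4} \cos{\left(x y \right)}
  u_xx = A y^{2} e^{x y} - C y^{2} \cos{\left(x y \right)}
  -3·u_yyy = - 3 A x^{3} e^{x y} - 3 B \sin{\left(y \right)} - 3 C x^{3} \sin{\left(x y \right)}
So the left-hand side equals
  - 2 A x^{4} e^{x y} - 3 A x^{3} e^{x y} + A y^{2} e^{x y} - 3 B \sin{\left(y \right)} - 2 B \cos{\left(y \right)} - 2 C x^{4} \cos{\left(x y \right)} - 3 C x^{3} \sin{\left(x y \right)} - C y^{2} \cos{\left(x y \right)}
This must equal f(x, y) identically; expanded, f = - 4 x^{4} e^{x y} - 6 x^{4} \cos{\left(x y \right)} - 6 x^{3} e^{x y} - 9 x^{3} \sin{\left(x y \right)} + 2 y^{2} e^{x y} - 3 y^{2} \cos{\left(x y \right)} + 6 \sin{\left(y \right)} + 4 \cos{\left(y \right)}.
Matching coefficients of the independent functions:
  [x^{3} e^{x y}]:  - 3 A = -6
  [x^{3} \sin{\left(x y \right)}]:  - 3 C = -9
  [x^{4} e^{x y}]:  - 2 A = -4
  [x^{4} \cos{\left(x y \right)}]:  - 2 C = -6
  [y^{2} e^{x y}]:  A = 2
  [y^{2} \cos{\left(x y \right)}]:  - C = -3
  [\sin{\left(y \right)}]:  - 3 B = 6
  [\cos{\left(y \right)}]:  - 2 B = 4
Solving: A = 2, B = -2, C = 3.
Check against the point condition:
  u(0, 0) = 3  ⟹  A + B + C = 3  ✓
Hence u(x, y) = 2 e^{x y} - 2 \cos{\left(y \right)} + 3 \cos{\left(x y \right)}.

Answer: u(x, y) = 2 e^{x y} - 2 \cos{\left(y \right)} + 3 \cos{\left(x y \right)}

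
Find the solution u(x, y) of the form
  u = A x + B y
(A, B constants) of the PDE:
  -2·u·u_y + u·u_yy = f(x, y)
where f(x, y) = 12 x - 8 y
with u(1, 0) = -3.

Substitute the ansatz u = A x + B y into the left-hand side.
Derivatives of the ansatz:
  u_y = B
  u_yy = 0
Term by term:
  -2·u·u_y = - 2 A B x - 2 B^{2} y
  u·u_yy = 0
So the left-hand side equals
  - 2 A B x - 2 B^{2} y
This must equal f(x, y) = 12 x - 8 y identically.
Matching coefficients of the independent functions:
  [x]:  - 2 A B = 12
  [y]:  - 2 B^{2} = -8
These equations allow (A, B) = (-3, 2) or (3, -2).
Impose the point condition(s):
  u(1, 0) = -3  ⟹  A = -3
Only A = -3, B = 2 satisfies everything.
Hence u(x, y) = - 3 x + 2 y.

Answer: u(x, y) = - 3 x + 2 y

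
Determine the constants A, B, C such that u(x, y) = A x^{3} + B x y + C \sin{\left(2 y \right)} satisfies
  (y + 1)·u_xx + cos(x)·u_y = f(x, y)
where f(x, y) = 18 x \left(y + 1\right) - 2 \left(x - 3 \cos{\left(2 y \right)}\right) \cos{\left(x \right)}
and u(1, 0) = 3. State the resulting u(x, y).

Substitute the ansatz u = A x^{3} + B x y + C \sin{\left(2 y \right)} into the left-hand side.
Derivatives of the ansatz:
  u_xx = 6 A x
  u_y = B x + 2 C \cos{\left(2 y \right)}
Term by term:
  (y + 1)·u_xx = 6 A x y + 6 A x
  cos(x)·u_y = B x \cos{\left(x \right)} + 2 C \cos{\left(x \right)} \cos{\left(2 y \right)}
So the left-hand side equals
  6 A x y + 6 A x + B x \cos{\left(x \right)} + 2 C \cos{\left(x \right)} \cos{\left(2 y \right)}
This must equal f(x, y) identically; expanded, f = 18 x y - 2 x \cos{\left(x \right)} + 18 x + 6 \cos{\left(x \right)} \cos{\left(2 y \right)}.
Matching coefficients of the independent functions:
  [x, x y]:  6 A = 18
  [x \cos{\left(x \right)}]:  B = -2
  [\cos{\left(x \right)} \cos{\left(2 y \right)}]:  2 C = 6
Solving: A = 3, B = -2, C = 3.
Check against the point condition:
  u(1, 0) = 3  ⟹  A = 3  ✓
Hence u(x, y) = 3 x^{3} - 2 x y + 3 \sin{\left(2 y \right)}.

Answer: u(x, y) = 3 x^{3} - 2 x y + 3 \sin{\left(2 y \right)}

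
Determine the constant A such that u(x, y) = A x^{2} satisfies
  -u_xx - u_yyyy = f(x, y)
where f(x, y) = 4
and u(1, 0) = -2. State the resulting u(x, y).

Substitute the ansatz u = A x^{2} into the left-hand side.
Derivatives of the ansatz:
  u_xx = 2 A
  u_yyyy = 0
Term by term:
  -u_xx = - 2 A
  -u_yyyy = 0
So the left-hand side equals
  - 2 A
This must equal f(x, y) = 4 identically.
Matching coefficients of the independent functions:
  [constant term]:  - 2 A = 4
Solving: A = -2.
Check against the point condition:
  u(1, 0) = -2  ⟹  A = -2  ✓
Hence u(x, y) = - 2 x^{2}.

Answer: u(x, y) = - 2 x^{2}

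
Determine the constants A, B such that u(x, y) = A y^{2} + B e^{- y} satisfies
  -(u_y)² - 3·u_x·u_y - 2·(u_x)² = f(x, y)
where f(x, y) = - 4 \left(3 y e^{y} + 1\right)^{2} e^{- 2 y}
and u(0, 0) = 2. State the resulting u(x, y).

Answer: u(x, y) = - 3 y^{2} + 2 e^{- y}

Derivation:
Substitute the ansatz u = A y^{2} + B e^{- y} into the left-hand side.
Derivatives of the ansatz:
  u_y = 2 A y - B e^{- y}
  u_x = 0
Term by term:
  -(u_y)² = - 4 A^{2} y^{2} + 4 A B y e^{- y} - B^{2} e^{- 2 y}
  -3·u_x·u_y = 0
  -2·(u_x)² = 0
So the left-hand side equals
  - 4 A^{2} y^{2} + 4 A B y e^{- y} - B^{2} e^{- 2 y}
This must equal f(x, y) identically; expanded, f = - 36 y^{2} - 24 y e^{- y} - 4 e^{- 2 y}.
Matching coefficients of the independent functions:
  [y^{2}]:  - 4 A^{2} = -36
  [y e^{- y}]:  4 A B = -24
  [e^{- 2 y}]:  - B^{2} = -4
These equations allow (A, B) = (-3, 2) or (3, -2).
Impose the point condition(s):
  u(0, 0) = 2  ⟹  B = 2
Only A = -3, B = 2 satisfies everything.
Hence u(x, y) = - 3 y^{2} + 2 e^{- y}.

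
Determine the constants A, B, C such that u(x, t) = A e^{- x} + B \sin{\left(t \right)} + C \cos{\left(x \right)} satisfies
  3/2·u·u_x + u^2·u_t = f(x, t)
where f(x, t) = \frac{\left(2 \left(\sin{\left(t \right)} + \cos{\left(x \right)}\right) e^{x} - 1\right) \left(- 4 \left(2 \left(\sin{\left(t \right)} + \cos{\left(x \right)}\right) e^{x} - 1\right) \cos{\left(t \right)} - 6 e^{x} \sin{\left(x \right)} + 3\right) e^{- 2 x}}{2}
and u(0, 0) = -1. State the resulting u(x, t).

Substitute the ansatz u = A e^{- x} + B \sin{\left(t \right)} + C \cos{\left(x \right)} into the left-hand side.
Derivatives of the ansatz:
  u_x = - A e^{- x} - C \sin{\left(x \right)}
  u_t = B \cos{\left(t \right)}
Term by term:
  3/2·u·u_x = - \frac{3 A^{2} e^{- 2 x}}{2} - \frac{3 A B e^{- x} \sin{\left(t \right)}}{2} - \frac{3 A C e^{- x} \sin{\left(x \right)}}{2} - \frac{3 A C e^{- x} \cos{\left(x \right)}}{2} - \frac{3 B C \sin{\left(t \right)} \sin{\left(x \right)}}{2} - \frac{3 C^{2} \sin{\left(x \right)} \cos{\left(x \right)}}{2}
  u^2·u_t = A^{2} B e^{- 2 x} \cos{\left(t \right)} + 2 A B^{2} e^{- x} \sin{\left(t \right)} \cos{\left(t \right)} + 2 A B C e^{- x} \cos{\left(t \right)} \cos{\left(x \right)} + B^{3} \sin^{2}{\left(t \right)} \cos{\left(t \right)} + 2 B^{2} C \sin{\left(t \right)} \cos{\left(t \right)} \cos{\left(x \right)} + B C^{2} \cos{\left(t \right)} \cos^{2}{\left(x \right)}
So the left-hand side equals
  A^{2} B e^{- 2 x} \cos{\left(t \right)} - \frac{3 A^{2} e^{- 2 x}}{2} + 2 A B^{2} e^{- x} \sin{\left(t \right)} \cos{\left(t \right)} + 2 A B C e^{- x} \cos{\left(t \right)} \cos{\left(x \right)} - \frac{3 A B e^{- x} \sin{\left(t \right)}}{2} - \frac{3 A C e^{- x} \sin{\left(x \right)}}{2} - \frac{3 A C e^{- x} \cos{\left(x \right)}}{2} + B^{3} \sin^{2}{\left(t \right)} \cos{\left(t \right)} + 2 B^{2} C \sin{\left(t \right)} \cos{\left(t \right)} \cos{\left(x \right)} + B C^{2} \cos{\left(t \right)} \cos^{2}{\left(x \right)} - \frac{3 B C \sin{\left(t \right)} \sin{\left(x \right)}}{2} - \frac{3 C^{2} \sin{\left(x \right)} \cos{\left(x \right)}}{2}
This must equal f(x, t) identically; expanded, f = - 8 \sin^{2}{\left(t \right)} \cos{\left(t \right)} - 6 \sin{\left(t \right)} \sin{\left(x \right)} - 16 \sin{\left(t \right)} \cos{\left(t \right)} \cos{\left(x \right)} - 6 \sin{\left(x \right)} \cos{\left(x \right)} - 8 \cos{\left(t \right)} \cos^{2}{\left(x \right)} + 8 e^{- x} \sin{\left(t \right)} \cos{\left(t \right)} + 3 e^{- x} \sin{\left(t \right)} + 3 e^{- x} \sin{\left(x \right)} + 8 e^{- x} \cos{\left(t \right)} \cos{\left(x \right)} + 3 e^{- x} \cos{\left(x \right)} - 2 e^{- 2 x} \cos{\left(t \right)} - \frac{3 e^{- 2 x}}{2}.
Matching coefficients of the independent functions:
  [e^{- 2 x} \cos{\left(t \right)}]:  A^{2} B = -2
  [e^{- x} \sin{\left(t \right)}]:  - \frac{3 A B}{2} = 3
  [e^{- x} \sin{\left(x \right)}, e^{- x} \cos{\left(x \right)}]:  - \frac{3 A C}{2} = 3
  [\sin{\left(t \right)} \sin{\left(x \right)}]:  - \frac{3 B C}{2} = -6
  [\sin^{2}{\left(t \right)} \cos{\left(t \right)}]:  B^{3} = -8
  [\sin{\left(x \right)} \cos{\left(x \right)}]:  - \frac{3 C^{2}}{2} = -6
  [\cos{\left(t \right)} \cos^{2}{\left(x \right)}]:  B C^{2} = -8
  [e^{- x} \sin{\left(t \right)} \cos{\left(t \right)}]:  2 A B^{2} = 8
  [e^{- x} \cos{\left(t \right)} \cos{\left(x \right)}]:  2 A B C = 8
  [\sin{\left(t \right)} \cos{\left(t \right)} \cos{\left(x \right)}]:  2 B^{2} C = -16
  [e^{- 2 x}]:  - \frac{3 A^{2}}{2} = - \frac{3}{2}
Solving: A = 1, B = -2, C = -2.
Check against the point condition:
  u(0, 0) = -1  ⟹  A + C = -1  ✓
Hence u(x, t) = - 2 \sin{\left(t \right)} - 2 \cos{\left(x \right)} + e^{- x}.

Answer: u(x, t) = - 2 \sin{\left(t \right)} - 2 \cos{\left(x \right)} + e^{- x}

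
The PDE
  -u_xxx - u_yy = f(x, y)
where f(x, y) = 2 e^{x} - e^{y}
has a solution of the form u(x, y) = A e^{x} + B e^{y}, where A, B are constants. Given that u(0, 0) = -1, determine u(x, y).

Substitute the ansatz u = A e^{x} + B e^{y} into the left-hand side.
Derivatives of the ansatz:
  u_xxx = A e^{x}
  u_yy = B e^{y}
Term by term:
  -u_xxx = - A e^{x}
  -u_yy = - B e^{y}
So the left-hand side equals
  - A e^{x} - B e^{y}
This must equal f(x, y) = 2 e^{x} - e^{y} identically.
Matching coefficients of the independent functions:
  [e^{x}]:  - A = 2
  [e^{y}]:  - B = -1
Solving: A = -2, B = 1.
Check against the point condition:
  u(0, 0) = -1  ⟹  A + B = -1  ✓
Hence u(x, y) = - 2 e^{x} + e^{y}.

Answer: u(x, y) = - 2 e^{x} + e^{y}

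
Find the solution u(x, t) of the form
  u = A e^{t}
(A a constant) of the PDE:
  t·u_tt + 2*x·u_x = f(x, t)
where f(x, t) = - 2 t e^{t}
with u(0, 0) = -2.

Substitute the ansatz u = A e^{t} into the left-hand side.
Derivatives of the ansatz:
  u_tt = A e^{t}
  u_x = 0
Term by term:
  t·u_tt = A t e^{t}
  2*x·u_x = 0
So the left-hand side equals
  A t e^{t}
This must equal f(x, t) = - 2 t e^{t} identically.
Matching coefficients of the independent functions:
  [t e^{t}]:  A = -2
Solving: A = -2.
Check against the point condition:
  u(0, 0) = -2  ⟹  A = -2  ✓
Hence u(x, t) = - 2 e^{t}.

Answer: u(x, t) = - 2 e^{t}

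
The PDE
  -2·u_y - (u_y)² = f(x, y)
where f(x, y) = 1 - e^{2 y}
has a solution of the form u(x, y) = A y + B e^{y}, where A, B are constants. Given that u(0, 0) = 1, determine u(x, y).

Substitute the ansatz u = A y + B e^{y} into the left-hand side.
Derivatives of the ansatz:
  u_y = A + B e^{y}
Term by term:
  -2·u_y = - 2 A - 2 B e^{y}
  -(u_y)² = - A^{2} - 2 A B e^{y} - B^{2} e^{2 y}
So the left-hand side equals
  - A^{2} - 2 A B e^{y} - 2 A - B^{2} e^{2 y} - 2 B e^{y}
This must equal f(x, y) = 1 - e^{2 y} identically.
Matching coefficients of the independent functions:
  [constant term]:  - A^{2} - 2 A = 1
  [e^{y}]:  - 2 A B - 2 B = 0
  [e^{2 y}]:  - B^{2} = -1
These equations allow (A, B) = (-1, -1) or (-1, 1).
Impose the point condition(s):
  u(0, 0) = 1  ⟹  B = 1
Only A = -1, B = 1 satisfies everything.
Hence u(x, y) = - y + e^{y}.

Answer: u(x, y) = - y + e^{y}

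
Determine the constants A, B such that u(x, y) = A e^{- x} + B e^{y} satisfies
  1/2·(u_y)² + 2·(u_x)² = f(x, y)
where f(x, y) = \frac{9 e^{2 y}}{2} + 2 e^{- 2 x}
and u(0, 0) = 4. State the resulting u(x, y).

Substitute the ansatz u = A e^{- x} + B e^{y} into the left-hand side.
Derivatives of the ansatz:
  u_y = B e^{y}
  u_x = - A e^{- x}
Term by term:
  1/2·(u_y)² = \frac{B^{2} e^{2 y}}{2}
  2·(u_x)² = 2 A^{2} e^{- 2 x}
So the left-hand side equals
  2 A^{2} e^{- 2 x} + \frac{B^{2} e^{2 y}}{2}
This must equal f(x, y) = \frac{9 e^{2 y}}{2} + 2 e^{- 2 x} identically.
Matching coefficients of the independent functions:
  [e^{- 2 x}]:  2 A^{2} = 2
  [e^{2 y}]:  \frac{B^{2}}{2} = \frac{9}{2}
These equations allow (A, B) = (-1, -3) or (-1, 3) or (1, -3) or (1, 3).
Impose the point condition(s):
  u(0, 0) = 4  ⟹  A + B = 4
Only A = 1, B = 3 satisfies everything.
Hence u(x, y) = 3 e^{y} + e^{- x}.

Answer: u(x, y) = 3 e^{y} + e^{- x}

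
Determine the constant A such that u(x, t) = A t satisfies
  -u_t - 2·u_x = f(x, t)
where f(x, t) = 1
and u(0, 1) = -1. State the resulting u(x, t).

Substitute the ansatz u = A t into the left-hand side.
Derivatives of the ansatz:
  u_t = A
  u_x = 0
Term by term:
  -u_t = - A
  -2·u_x = 0
So the left-hand side equals
  - A
This must equal f(x, t) = 1 identically.
Matching coefficients of the independent functions:
  [constant term]:  - A = 1
Solving: A = -1.
Check against the point condition:
  u(0, 1) = -1  ⟹  A = -1  ✓
Hence u(x, t) = - t.

Answer: u(x, t) = - t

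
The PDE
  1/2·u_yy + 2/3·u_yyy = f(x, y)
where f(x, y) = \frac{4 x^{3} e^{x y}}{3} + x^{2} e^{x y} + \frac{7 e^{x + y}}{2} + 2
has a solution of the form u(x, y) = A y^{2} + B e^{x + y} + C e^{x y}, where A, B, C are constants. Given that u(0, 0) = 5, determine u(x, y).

Substitute the ansatz u = A y^{2} + B e^{x + y} + C e^{x y} into the left-hand side.
Derivatives of the ansatz:
  u_yy = 2 A + B e^{x} e^{y} + C x^{2} e^{x y}
  u_yyy = B e^{x} e^{y} + C x^{3} e^{x y}
Term by term:
  1/2·u_yy = A + \frac{B e^{x} e^{y}}{2} + \frac{C x^{2} e^{x y}}{2}
  2/3·u_yyy = \frac{2 B e^{x} e^{y}}{3} + \frac{2 C x^{3} e^{x y}}{3}
So the left-hand side equals
  A + \frac{7 B e^{x} e^{y}}{6} + \frac{2 C x^{3} e^{x y}}{3} + \frac{C x^{2} e^{x y}}{2}
This must equal f(x, y) identically; expanded, f = \frac{4 x^{3} e^{x y}}{3} + x^{2} e^{x y} + \frac{7 e^{x} e^{y}}{2} + 2.
Matching coefficients of the independent functions:
  [constant term]:  A = 2
  [x^{2} e^{x y}]:  \frac{C}{2} = 1
  [x^{3} e^{x y}]:  \frac{2 C}{3} = \frac{4}{3}
  [e^{x} e^{y}]:  \frac{7 B}{6} = \frac{7}{2}
Solving: A = 2, B = 3, C = 2.
Check against the point condition:
  u(0, 0) = 5  ⟹  B + C = 5  ✓
Hence u(x, y) = 2 y^{2} + 2 e^{x y} + 3 e^{x + y}.

Answer: u(x, y) = 2 y^{2} + 2 e^{x y} + 3 e^{x + y}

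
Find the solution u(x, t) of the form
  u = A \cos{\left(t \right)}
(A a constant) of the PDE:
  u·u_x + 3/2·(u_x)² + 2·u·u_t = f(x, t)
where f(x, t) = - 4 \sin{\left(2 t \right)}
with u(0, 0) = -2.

Substitute the ansatz u = A \cos{\left(t \right)} into the left-hand side.
Derivatives of the ansatz:
  u_x = 0
  u_t = - A \sin{\left(t \right)}
Term by term:
  u·u_x = 0
  3/2·(u_x)² = 0
  2·u·u_t = - 2 A^{2} \sin{\left(t \right)} \cos{\left(t \right)}
So the left-hand side equals
  - 2 A^{2} \sin{\left(t \right)} \cos{\left(t \right)}
This must equal f(x, t) identically; expanded, f = - 8 \sin{\left(t \right)} \cos{\left(t \right)}.
Matching coefficients of the independent functions:
  [\sin{\left(t \right)} \cos{\left(t \right)}]:  - 2 A^{2} = -8
These equations allow (A) = (-2) or (2).
Impose the point condition(s):
  u(0, 0) = -2  ⟹  A = -2
Only A = -2 satisfies everything.
Hence u(x, t) = - 2 \cos{\left(t \right)}.

Answer: u(x, t) = - 2 \cos{\left(t \right)}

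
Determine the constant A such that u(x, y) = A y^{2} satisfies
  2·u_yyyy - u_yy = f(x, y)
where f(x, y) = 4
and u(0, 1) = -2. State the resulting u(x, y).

Substitute the ansatz u = A y^{2} into the left-hand side.
Derivatives of the ansatz:
  u_yyyy = 0
  u_yy = 2 A
Term by term:
  2·u_yyyy = 0
  -u_yy = - 2 A
So the left-hand side equals
  - 2 A
This must equal f(x, y) = 4 identically.
Matching coefficients of the independent functions:
  [constant term]:  - 2 A = 4
Solving: A = -2.
Check against the point condition:
  u(0, 1) = -2  ⟹  A = -2  ✓
Hence u(x, y) = - 2 y^{2}.

Answer: u(x, y) = - 2 y^{2}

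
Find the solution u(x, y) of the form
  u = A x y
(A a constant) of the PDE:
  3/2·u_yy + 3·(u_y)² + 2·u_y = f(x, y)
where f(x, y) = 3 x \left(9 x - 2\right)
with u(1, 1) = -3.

Answer: u(x, y) = - 3 x y

Derivation:
Substitute the ansatz u = A x y into the left-hand side.
Derivatives of the ansatz:
  u_yy = 0
  u_y = A x
Term by term:
  3/2·u_yy = 0
  3·(u_y)² = 3 A^{2} x^{2}
  2·u_y = 2 A x
So the left-hand side equals
  3 A^{2} x^{2} + 2 A x
This must equal f(x, y) = 3 x \left(9 x - 2\right) identically.
Matching coefficients of the independent functions:
  [x]:  2 A = -6
  [x^{2}]:  3 A^{2} = 27
Solving: A = -3.
Check against the point condition:
  u(1, 1) = -3  ⟹  A = -3  ✓
Hence u(x, y) = - 3 x y.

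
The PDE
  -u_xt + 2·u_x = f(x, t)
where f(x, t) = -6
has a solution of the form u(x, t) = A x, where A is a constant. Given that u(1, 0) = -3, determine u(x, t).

Substitute the ansatz u = A x into the left-hand side.
Derivatives of the ansatz:
  u_xt = 0
  u_x = A
Term by term:
  -u_xt = 0
  2·u_x = 2 A
So the left-hand side equals
  2 A
This must equal f(x, t) = -6 identically.
Matching coefficients of the independent functions:
  [constant term]:  2 A = -6
Solving: A = -3.
Check against the point condition:
  u(1, 0) = -3  ⟹  A = -3  ✓
Hence u(x, t) = - 3 x.

Answer: u(x, t) = - 3 x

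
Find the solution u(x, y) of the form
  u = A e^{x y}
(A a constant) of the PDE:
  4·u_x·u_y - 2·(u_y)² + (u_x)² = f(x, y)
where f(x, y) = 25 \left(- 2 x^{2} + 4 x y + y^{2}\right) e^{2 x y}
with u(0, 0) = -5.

Answer: u(x, y) = - 5 e^{x y}

Derivation:
Substitute the ansatz u = A e^{x y} into the left-hand side.
Derivatives of the ansatz:
  u_x = A y e^{x y}
  u_y = A x e^{x y}
Term by term:
  4·u_x·u_y = 4 A^{2} x y e^{2 x y}
  -2·(u_y)² = - 2 A^{2} x^{2} e^{2 x y}
  (u_x)² = A^{2} y^{2} e^{2 x y}
So the left-hand side equals
  - 2 A^{2} x^{2} e^{2 x y} + 4 A^{2} x y e^{2 x y} + A^{2} y^{2} e^{2 x y}
This must equal f(x, y) identically; expanded, f = - 50 x^{2} e^{2 x y} + 100 x y e^{2 x y} + 25 y^{2} e^{2 x y}.
Matching coefficients of the independent functions:
  [x^{2} e^{2 x y}]:  - 2 A^{2} = -50
  [y^{2} e^{2 x y}]:  A^{2} = 25
  [x y e^{2 x y}]:  4 A^{2} = 100
These equations allow (A) = (-5) or (5).
Impose the point condition(s):
  u(0, 0) = -5  ⟹  A = -5
Only A = -5 satisfies everything.
Hence u(x, y) = - 5 e^{x y}.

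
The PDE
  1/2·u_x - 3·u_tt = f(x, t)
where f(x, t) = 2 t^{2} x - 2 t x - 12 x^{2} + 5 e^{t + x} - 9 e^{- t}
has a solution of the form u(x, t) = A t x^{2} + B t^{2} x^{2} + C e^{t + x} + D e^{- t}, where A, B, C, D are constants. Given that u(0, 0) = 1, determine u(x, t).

Substitute the ansatz u = A t x^{2} + B t^{2} x^{2} + C e^{t + x} + D e^{- t} into the left-hand side.
Derivatives of the ansatz:
  u_x = 2 A t x + 2 B t^{2} x + C e^{t} e^{x}
  u_tt = 2 B x^{2} + C e^{t} e^{x} + D e^{- t}
Term by term:
  1/2·u_x = A t x + B t^{2} x + \frac{C e^{t} e^{x}}{2}
  -3·u_tt = - 6 B x^{2} - 3 C e^{t} e^{x} - 3 D e^{- t}
So the left-hand side equals
  A t x + B t^{2} x - 6 B x^{2} - \frac{5 C e^{t} e^{x}}{2} - 3 D e^{- t}
This must equal f(x, t) identically; expanded, f = 2 t^{2} x - 2 t x - 12 x^{2} + 5 e^{t} e^{x} - 9 e^{- t}.
Matching coefficients of the independent functions:
  [x^{2}]:  - 6 B = -12
  [t x]:  A = -2
  [t^{2} x]:  B = 2
  [e^{t} e^{x}]:  - \frac{5 C}{2} = 5
  [e^{- t}]:  - 3 D = -9
Solving: A = -2, B = 2, C = -2, D = 3.
Check against the point condition:
  u(0, 0) = 1  ⟹  C + D = 1  ✓
Hence u(x, t) = 2 t^{2} x^{2} - 2 t x^{2} - 2 e^{t + x} + 3 e^{- t}.

Answer: u(x, t) = 2 t^{2} x^{2} - 2 t x^{2} - 2 e^{t + x} + 3 e^{- t}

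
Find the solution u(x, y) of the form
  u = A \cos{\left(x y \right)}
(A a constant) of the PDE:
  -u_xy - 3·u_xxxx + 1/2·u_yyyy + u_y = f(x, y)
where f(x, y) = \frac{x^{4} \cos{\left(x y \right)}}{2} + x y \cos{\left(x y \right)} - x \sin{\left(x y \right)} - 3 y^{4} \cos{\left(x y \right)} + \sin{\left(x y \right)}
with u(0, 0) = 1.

Answer: u(x, y) = \cos{\left(x y \right)}

Derivation:
Substitute the ansatz u = A \cos{\left(x y \right)} into the left-hand side.
Derivatives of the ansatz:
  u_xy = - A x y \cos{\left(x y \right)} - A \sin{\left(x y \right)}
  u_xxxx = A y^{4} \cos{\left(x y \right)}
  u_yyyy = A x^{4} \cos{\left(x y \right)}
  u_y = - A x \sin{\left(x y \right)}
Term by term:
  -u_xy = A x y \cos{\left(x y \right)} + A \sin{\left(x y \right)}
  -3·u_xxxx = - 3 A y^{4} \cos{\left(x y \right)}
  1/2·u_yyyy = \frac{A x^{4} \cos{\left(x y \right)}}{2}
  u_y = - A x \sin{\left(x y \right)}
So the left-hand side equals
  \frac{A x^{4} \cos{\left(x y \right)}}{2} + A x y \cos{\left(x y \right)} - A x \sin{\left(x y \right)} - 3 A y^{4} \cos{\left(x y \right)} + A \sin{\left(x y \right)}
This must equal f(x, y) = \frac{x^{4} \cos{\left(x y \right)}}{2} + x y \cos{\left(x y \right)} - x \sin{\left(x y \right)} - 3 y^{4} \cos{\left(x y \right)} + \sin{\left(x y \right)} identically.
Matching coefficients of the independent functions:
  [x \sin{\left(x y \right)}]:  - A = -1
  [x^{4} \cos{\left(x y \right)}]:  \frac{A}{2} = \frac{1}{2}
  [y^{4} \cos{\left(x y \right)}]:  - 3 A = -3
  [x y \cos{\left(x y \right)}, \sin{\left(x y \right)}]:  A = 1
Solving: A = 1.
Check against the point condition:
  u(0, 0) = 1  ⟹  A = 1  ✓
Hence u(x, y) = \cos{\left(x y \right)}.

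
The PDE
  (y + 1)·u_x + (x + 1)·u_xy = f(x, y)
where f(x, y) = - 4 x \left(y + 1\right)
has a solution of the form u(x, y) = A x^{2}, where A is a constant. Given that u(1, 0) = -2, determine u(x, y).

Substitute the ansatz u = A x^{2} into the left-hand side.
Derivatives of the ansatz:
  u_x = 2 A x
  u_xy = 0
Term by term:
  (y + 1)·u_x = 2 A x y + 2 A x
  (x + 1)·u_xy = 0
So the left-hand side equals
  2 A x y + 2 A x
This must equal f(x, y) = - 4 x \left(y + 1\right) identically.
Matching coefficients of the independent functions:
  [x, x y]:  2 A = -4
Solving: A = -2.
Check against the point condition:
  u(1, 0) = -2  ⟹  A = -2  ✓
Hence u(x, y) = - 2 x^{2}.

Answer: u(x, y) = - 2 x^{2}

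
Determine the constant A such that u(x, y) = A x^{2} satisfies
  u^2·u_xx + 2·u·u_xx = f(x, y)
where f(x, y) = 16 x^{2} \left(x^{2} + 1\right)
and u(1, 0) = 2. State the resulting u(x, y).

Substitute the ansatz u = A x^{2} into the left-hand side.
Derivatives of the ansatz:
  u_xx = 2 A
Term by term:
  u^2·u_xx = 2 A^{3} x^{4}
  2·u·u_xx = 4 A^{2} x^{2}
So the left-hand side equals
  2 A^{3} x^{4} + 4 A^{2} x^{2}
This must equal f(x, y) identically; expanded, f = 16 x^{4} + 16 x^{2}.
Matching coefficients of the independent functions:
  [x^{2}]:  4 A^{2} = 16
  [x^{4}]:  2 A^{3} = 16
Solving: A = 2.
Check against the point condition:
  u(1, 0) = 2  ⟹  A = 2  ✓
Hence u(x, y) = 2 x^{2}.

Answer: u(x, y) = 2 x^{2}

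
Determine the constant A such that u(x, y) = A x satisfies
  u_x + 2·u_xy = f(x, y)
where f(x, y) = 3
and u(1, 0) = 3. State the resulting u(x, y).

Substitute the ansatz u = A x into the left-hand side.
Derivatives of the ansatz:
  u_x = A
  u_xy = 0
Term by term:
  u_x = A
  2·u_xy = 0
So the left-hand side equals
  A
This must equal f(x, y) = 3 identically.
Matching coefficients of the independent functions:
  [constant term]:  A = 3
Solving: A = 3.
Check against the point condition:
  u(1, 0) = 3  ⟹  A = 3  ✓
Hence u(x, y) = 3 x.

Answer: u(x, y) = 3 x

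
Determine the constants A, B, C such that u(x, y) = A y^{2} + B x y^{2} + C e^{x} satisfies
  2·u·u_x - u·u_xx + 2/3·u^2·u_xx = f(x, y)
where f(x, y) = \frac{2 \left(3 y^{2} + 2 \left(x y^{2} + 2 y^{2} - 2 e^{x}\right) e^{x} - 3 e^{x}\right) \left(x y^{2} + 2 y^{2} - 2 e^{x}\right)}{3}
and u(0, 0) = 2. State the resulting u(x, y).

Substitute the ansatz u = A y^{2} + B x y^{2} + C e^{x} into the left-hand side.
Derivatives of the ansatz:
  u_x = B y^{2} + C e^{x}
  u_xx = C e^{x}
Term by term:
  2·u·u_x = 2 A B y^{4} + 2 A C y^{2} e^{x} + 2 B^{2} x y^{4} + 2 B C x y^{2} e^{x} + 2 B C y^{2} e^{x} + 2 C^{2} e^{2 x}
  -u·u_xx = - A C y^{2} e^{x} - B C x y^{2} e^{x} - C^{2} e^{2 x}
  2/3·u^2·u_xx = \frac{2 A^{2} C y^{4} e^{x}}{3} + \frac{4 A B C x y^{4} e^{x}}{3} + \frac{4 A C^{2} y^{2} e^{2 x}}{3} + \frac{2 B^{2} C x^{2} y^{4} e^{x}}{3} + \frac{4 B C^{2} x y^{2} e^{2 x}}{3} + \frac{2 C^{3} e^{3 x}}{3}
So the left-hand side equals
  \frac{2 A^{2} C y^{4} e^{x}}{3} + \frac{4 A B C x y^{4} e^{x}}{3} + 2 A B y^{4} + \frac{4 A C^{2} y^{2} e^{2 x}}{3} + A C y^{2} e^{x} + \frac{2 B^{2} C x^{2} y^{4} e^{x}}{3} + 2 B^{2} x y^{4} + \frac{4 B C^{2} x y^{2} e^{2 x}}{3} + B C x y^{2} e^{x} + 2 B C y^{2} e^{x} + \frac{2 C^{3} e^{3 x}}{3} + C^{2} e^{2 x}
This must equal f(x, y) identically; expanded, f = \frac{4 x^{2} y^{4} e^{x}}{3} + \frac{16 x y^{4} e^{x}}{3} + 2 x y^{4} - \frac{16 x y^{2} e^{2 x}}{3} - 2 x y^{2} e^{x} + \frac{16 y^{4} e^{x}}{3} + 4 y^{4} - \frac{32 y^{2} e^{2 x}}{3} - 8 y^{2} e^{x} + \frac{16 e^{3 x}}{3} + 4 e^{2 x}.
Matching coefficients of the independent functions:
  [y^{4}]:  2 A B = 4
  [x y^{4}]:  2 B^{2} = 2
  [y^{2} e^{x}]:  A C + 2 B C = -8
  [y^{2} e^{2 x}]:  \frac{4 A C^{2}}{3} = - \frac{32}{3}
  [y^{4} e^{x}]:  \frac{2 A^{2} C}{3} = \frac{16}{3}
  [x y^{2} e^{x}]:  B C = -2
  [x y^{2} e^{2 x}]:  \frac{4 B C^{2}}{3} = - \frac{16}{3}
  [x y^{4} e^{x}]:  \frac{4 A B C}{3} = \frac{16}{3}
  [x^{2} y^{4} e^{x}]:  \frac{2 B^{2} C}{3} = \frac{4}{3}
  [e^{2 x}]:  C^{2} = 4
  [e^{3 x}]:  \frac{2 C^{3}}{3} = \frac{16}{3}
Solving: A = -2, B = -1, C = 2.
Check against the point condition:
  u(0, 0) = 2  ⟹  C = 2  ✓
Hence u(x, y) = - x y^{2} - 2 y^{2} + 2 e^{x}.

Answer: u(x, y) = - x y^{2} - 2 y^{2} + 2 e^{x}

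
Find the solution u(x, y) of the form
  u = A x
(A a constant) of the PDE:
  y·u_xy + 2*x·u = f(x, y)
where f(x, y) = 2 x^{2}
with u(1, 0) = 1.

Substitute the ansatz u = A x into the left-hand side.
Derivatives of the ansatz:
  u_xy = 0
Term by term:
  y·u_xy = 0
  2*x·u = 2 A x^{2}
So the left-hand side equals
  2 A x^{2}
This must equal f(x, y) = 2 x^{2} identically.
Matching coefficients of the independent functions:
  [x^{2}]:  2 A = 2
Solving: A = 1.
Check against the point condition:
  u(1, 0) = 1  ⟹  A = 1  ✓
Hence u(x, y) = x.

Answer: u(x, y) = x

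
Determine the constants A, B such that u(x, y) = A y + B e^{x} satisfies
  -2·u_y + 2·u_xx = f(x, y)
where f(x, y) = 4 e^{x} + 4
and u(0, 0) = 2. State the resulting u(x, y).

Substitute the ansatz u = A y + B e^{x} into the left-hand side.
Derivatives of the ansatz:
  u_y = A
  u_xx = B e^{x}
Term by term:
  -2·u_y = - 2 A
  2·u_xx = 2 B e^{x}
So the left-hand side equals
  - 2 A + 2 B e^{x}
This must equal f(x, y) = 4 e^{x} + 4 identically.
Matching coefficients of the independent functions:
  [constant term]:  - 2 A = 4
  [e^{x}]:  2 B = 4
Solving: A = -2, B = 2.
Check against the point condition:
  u(0, 0) = 2  ⟹  B = 2  ✓
Hence u(x, y) = - 2 y + 2 e^{x}.

Answer: u(x, y) = - 2 y + 2 e^{x}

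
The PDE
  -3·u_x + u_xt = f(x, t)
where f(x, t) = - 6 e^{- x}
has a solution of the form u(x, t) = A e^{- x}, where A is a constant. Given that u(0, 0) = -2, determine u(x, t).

Substitute the ansatz u = A e^{- x} into the left-hand side.
Derivatives of the ansatz:
  u_x = - A e^{- x}
  u_xt = 0
Term by term:
  -3·u_x = 3 A e^{- x}
  u_xt = 0
So the left-hand side equals
  3 A e^{- x}
This must equal f(x, t) = - 6 e^{- x} identically.
Matching coefficients of the independent functions:
  [e^{- x}]:  3 A = -6
Solving: A = -2.
Check against the point condition:
  u(0, 0) = -2  ⟹  A = -2  ✓
Hence u(x, t) = - 2 e^{- x}.

Answer: u(x, t) = - 2 e^{- x}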